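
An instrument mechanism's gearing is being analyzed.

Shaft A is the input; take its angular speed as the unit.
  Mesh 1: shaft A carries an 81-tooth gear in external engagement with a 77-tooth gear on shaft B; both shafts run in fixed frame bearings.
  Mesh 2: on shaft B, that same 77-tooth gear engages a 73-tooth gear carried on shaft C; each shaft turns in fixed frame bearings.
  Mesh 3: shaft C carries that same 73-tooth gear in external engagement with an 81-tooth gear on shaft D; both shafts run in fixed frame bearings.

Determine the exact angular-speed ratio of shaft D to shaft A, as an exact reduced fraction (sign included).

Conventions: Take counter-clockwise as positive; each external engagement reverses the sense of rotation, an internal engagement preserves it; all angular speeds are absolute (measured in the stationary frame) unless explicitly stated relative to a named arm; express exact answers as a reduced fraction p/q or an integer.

-1

class = fixed-axis compound train [3 meshes; 3 ratios multiply, 3 sense flips]
mesh 1 [81T→77T]: running ratio 81/77, sense −
mesh 2 [77T→73T]: running ratio 81/73, sense +
mesh 3 [73T→81T]: running ratio 1, sense −
ω_out/ω_in = -1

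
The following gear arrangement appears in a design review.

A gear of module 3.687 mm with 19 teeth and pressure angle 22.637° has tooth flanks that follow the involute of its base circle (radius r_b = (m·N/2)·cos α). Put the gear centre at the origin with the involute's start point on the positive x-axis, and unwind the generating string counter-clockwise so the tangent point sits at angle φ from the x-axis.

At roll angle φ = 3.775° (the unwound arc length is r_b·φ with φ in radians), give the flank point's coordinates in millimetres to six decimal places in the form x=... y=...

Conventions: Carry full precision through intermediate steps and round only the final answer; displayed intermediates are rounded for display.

single-mesh involute tooth geometry (19T wheel at module 3.687)
pitch radius r_p = m·N/2 = 3.687·19/2 = 35.026500
base radius r_b = r_p·cos α = 35.026500·cos 22.637° = 32.328124
roll angle φ = 3.775° = 0.06588618 rad
x = r_b·(cos φ + φ·sin φ) = 32.398215
y = r_b·(sin φ − φ·cos φ) = 0.003081

x=32.398215 y=0.003081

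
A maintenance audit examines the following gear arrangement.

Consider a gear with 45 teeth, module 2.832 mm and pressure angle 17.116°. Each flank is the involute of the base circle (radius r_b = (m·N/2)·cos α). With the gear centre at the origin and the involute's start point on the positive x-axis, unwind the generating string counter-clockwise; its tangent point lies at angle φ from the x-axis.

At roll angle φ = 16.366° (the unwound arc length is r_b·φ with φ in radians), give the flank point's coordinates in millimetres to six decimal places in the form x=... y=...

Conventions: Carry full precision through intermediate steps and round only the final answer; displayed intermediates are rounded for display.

class = single-mesh tooth geometry [base-circle involute, m = 2.832, 45T]
pitch radius r_p = m·N/2 = 2.832·45/2 = 63.720000
base radius r_b = r_p·cos α = 63.720000·cos 17.116° = 60.897896
roll angle φ = 16.366° = 0.28564059 rad
x = r_b·(cos φ + φ·sin φ) = 63.331797
y = r_b·(sin φ − φ·cos φ) = 0.469238

x=63.331797 y=0.469238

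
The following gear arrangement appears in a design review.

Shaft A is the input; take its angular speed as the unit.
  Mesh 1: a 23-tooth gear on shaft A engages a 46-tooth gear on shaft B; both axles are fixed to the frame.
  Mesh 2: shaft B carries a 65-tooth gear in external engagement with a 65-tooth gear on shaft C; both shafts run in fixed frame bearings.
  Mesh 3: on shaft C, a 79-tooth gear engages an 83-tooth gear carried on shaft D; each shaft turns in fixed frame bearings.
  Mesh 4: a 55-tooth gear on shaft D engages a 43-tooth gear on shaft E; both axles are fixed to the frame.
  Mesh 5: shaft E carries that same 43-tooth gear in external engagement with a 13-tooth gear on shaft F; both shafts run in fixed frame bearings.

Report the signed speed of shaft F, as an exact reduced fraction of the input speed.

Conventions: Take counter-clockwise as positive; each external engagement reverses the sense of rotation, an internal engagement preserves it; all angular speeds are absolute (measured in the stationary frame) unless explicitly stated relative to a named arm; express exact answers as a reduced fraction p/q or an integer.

-4345/2158

5-mesh fixed-axis compound train (all bearings frame-fixed)
mesh 1 [23T→46T]: |ω|/ω_in = 1×23/46 = 1/2, sense flips to −
mesh 2 [65T→65T]: |ω|/ω_in = (1/2)×65/65 = 1/2, sense flips to +
mesh 3 [79T→83T]: |ω|/ω_in = (1/2)×79/83 = 79/166, sense flips to −
mesh 4 [55T→43T]: |ω|/ω_in = (79/166)×55/43 = 4345/7138, sense flips to +
mesh 5 [43T→13T]: |ω|/ω_in = (4345/7138)×43/13 = 4345/2158, sense flips to −
signed output speed (× input speed) = -4345/2158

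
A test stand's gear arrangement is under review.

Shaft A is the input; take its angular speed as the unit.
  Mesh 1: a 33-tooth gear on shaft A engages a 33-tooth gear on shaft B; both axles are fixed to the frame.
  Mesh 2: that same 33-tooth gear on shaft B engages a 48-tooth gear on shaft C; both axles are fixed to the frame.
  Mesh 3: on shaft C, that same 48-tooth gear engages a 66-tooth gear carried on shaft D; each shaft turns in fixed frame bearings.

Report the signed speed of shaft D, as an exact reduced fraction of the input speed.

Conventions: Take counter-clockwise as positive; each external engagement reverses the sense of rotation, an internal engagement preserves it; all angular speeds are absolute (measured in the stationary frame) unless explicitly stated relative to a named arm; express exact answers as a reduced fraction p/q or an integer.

3-mesh fixed-axis compound train (all bearings frame-fixed)
mesh 1 [33T→33T]: |ω|/ω_in = 1×33/33 = 1, sense flips to −
mesh 2 [33T→48T]: |ω|/ω_in = 1×33/48 = 11/16, sense flips to +
mesh 3 [48T→66T]: |ω|/ω_in = (11/16)×48/66 = 1/2, sense flips to −
signed output speed (× input speed) = -1/2

-1/2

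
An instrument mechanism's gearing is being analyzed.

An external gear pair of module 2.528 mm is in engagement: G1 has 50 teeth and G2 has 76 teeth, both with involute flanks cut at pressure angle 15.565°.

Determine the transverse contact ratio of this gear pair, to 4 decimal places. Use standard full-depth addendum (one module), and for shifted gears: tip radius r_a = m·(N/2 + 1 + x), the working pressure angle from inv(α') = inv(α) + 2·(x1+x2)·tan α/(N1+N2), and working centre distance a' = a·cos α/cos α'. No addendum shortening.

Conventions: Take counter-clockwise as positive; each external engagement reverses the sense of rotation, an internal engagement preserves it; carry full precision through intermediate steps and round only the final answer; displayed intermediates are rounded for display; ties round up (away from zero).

2.0968

single-mesh involute tooth geometry (50T engaging 76T at module 2.528)
base radii: r_b1 = 60.882245, r_b2 = 92.541012
tip radii: r_a1 = 65.728000, r_a2 = 98.592000
no profile shift: α' = α, a' = a
action lengths: √(r_a1²−r_b1²) = 24.769381, √(r_a2²−r_b2²) = 34.007992
base pitch p_b = π·m·cos α = 7.650689
CR = (24.769381 + 34.007992 − 159.264000·sin 15.56500°)/7.650689 = 2.096784
contact ratio ≈ 2.0968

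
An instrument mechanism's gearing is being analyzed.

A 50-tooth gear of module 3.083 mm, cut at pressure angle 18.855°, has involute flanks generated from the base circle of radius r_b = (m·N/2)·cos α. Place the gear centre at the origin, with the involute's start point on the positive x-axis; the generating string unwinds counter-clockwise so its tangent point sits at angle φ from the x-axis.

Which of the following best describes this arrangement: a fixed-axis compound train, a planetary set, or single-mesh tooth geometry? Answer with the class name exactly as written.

single-mesh tooth geometry

single-mesh involute tooth geometry (50T wheel at module 3.083)
classification: single-mesh tooth geometry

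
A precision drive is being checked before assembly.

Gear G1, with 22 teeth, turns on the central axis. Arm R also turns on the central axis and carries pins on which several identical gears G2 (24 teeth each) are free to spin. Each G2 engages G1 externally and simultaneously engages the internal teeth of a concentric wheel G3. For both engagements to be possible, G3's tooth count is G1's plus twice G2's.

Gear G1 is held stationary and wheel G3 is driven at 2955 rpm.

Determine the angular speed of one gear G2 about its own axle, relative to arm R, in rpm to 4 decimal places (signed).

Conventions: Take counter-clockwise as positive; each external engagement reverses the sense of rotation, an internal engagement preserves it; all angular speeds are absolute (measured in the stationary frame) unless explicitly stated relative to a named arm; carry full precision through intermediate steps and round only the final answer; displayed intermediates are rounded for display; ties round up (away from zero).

+2061.0054 rpm

recognized (axles ride arm R): planetary set, 22/24/70 teeth
normalise by the input: solve with ω_ring = 1, then scale by 2955 rpm
ring teeth: 22 + 2·24 = 70
22(ω_sun−ω_arm) = −70(ω_ring−ω_arm),  ω_sun = 0, ω_ring = 1
22(0−ω_arm) = −70(1−ω_arm)  ⇒  92·ω_arm = 70  ⇒  ω_arm = 35/46
sun–planet mesh: 22·(0−35/46) = −24·(ω_p−ω_arm)  ⇒  ω_p−ω_arm = 385/552
scale: ω_p−ω_arm = 385/552 × 2955 rpm = +2061.0054 rpm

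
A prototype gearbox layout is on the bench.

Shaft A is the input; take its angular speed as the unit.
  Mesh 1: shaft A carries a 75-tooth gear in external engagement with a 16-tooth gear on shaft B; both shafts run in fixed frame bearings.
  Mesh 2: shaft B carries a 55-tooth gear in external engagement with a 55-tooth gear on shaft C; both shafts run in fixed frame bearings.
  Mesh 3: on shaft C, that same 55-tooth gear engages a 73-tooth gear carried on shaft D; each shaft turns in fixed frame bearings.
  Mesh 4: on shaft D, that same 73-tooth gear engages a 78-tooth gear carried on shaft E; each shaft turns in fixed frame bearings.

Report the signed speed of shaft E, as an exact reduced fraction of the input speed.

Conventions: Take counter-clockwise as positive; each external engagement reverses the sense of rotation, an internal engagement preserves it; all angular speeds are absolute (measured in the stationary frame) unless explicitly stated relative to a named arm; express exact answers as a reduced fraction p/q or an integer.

1375/416

4-mesh fixed-axis compound train (all bearings frame-fixed)
mesh 1 [75T→16T]: |ω|/ω_in = 1×75/16 = 75/16, sense flips to −
mesh 2 [55T→55T]: |ω|/ω_in = (75/16)×55/55 = 75/16, sense flips to +
mesh 3 [55T→73T]: |ω|/ω_in = (75/16)×55/73 = 4125/1168, sense flips to −
mesh 4 [73T→78T]: |ω|/ω_in = (4125/1168)×73/78 = 1375/416, sense flips to +
signed output speed (× input speed) = 1375/416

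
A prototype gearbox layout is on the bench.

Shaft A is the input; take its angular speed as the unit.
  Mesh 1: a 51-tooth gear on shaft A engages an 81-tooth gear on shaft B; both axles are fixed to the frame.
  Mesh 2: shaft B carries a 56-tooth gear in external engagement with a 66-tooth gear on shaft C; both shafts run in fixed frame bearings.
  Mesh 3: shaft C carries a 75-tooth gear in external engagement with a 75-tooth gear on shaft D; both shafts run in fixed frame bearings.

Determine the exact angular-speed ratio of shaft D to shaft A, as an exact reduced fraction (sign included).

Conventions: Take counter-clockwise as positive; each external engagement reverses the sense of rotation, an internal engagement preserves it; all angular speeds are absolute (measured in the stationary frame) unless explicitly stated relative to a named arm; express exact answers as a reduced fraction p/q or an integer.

-476/891

class = fixed-axis compound train [3 meshes; 3 ratios multiply, 3 sense flips]
mesh 1 [51T→81T]: running ratio 17/27, sense −
mesh 2 [56T→66T]: running ratio 476/891, sense +
mesh 3 [75T→75T]: running ratio 476/891, sense −
ω_out/ω_in = -476/891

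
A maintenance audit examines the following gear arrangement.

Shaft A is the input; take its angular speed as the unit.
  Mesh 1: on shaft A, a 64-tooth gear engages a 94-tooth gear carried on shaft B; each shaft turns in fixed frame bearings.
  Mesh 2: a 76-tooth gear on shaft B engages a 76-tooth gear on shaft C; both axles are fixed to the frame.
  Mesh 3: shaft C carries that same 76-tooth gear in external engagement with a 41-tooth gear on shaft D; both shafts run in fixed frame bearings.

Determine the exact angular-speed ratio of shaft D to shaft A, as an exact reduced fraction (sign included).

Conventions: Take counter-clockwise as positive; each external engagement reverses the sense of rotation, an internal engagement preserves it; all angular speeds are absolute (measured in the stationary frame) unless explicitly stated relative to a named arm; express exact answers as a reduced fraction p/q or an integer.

-2432/1927

class = fixed-axis compound train [3 meshes; 3 ratios multiply, 3 sense flips]
mesh 1 [64T→94T]: running ratio 32/47, sense −
mesh 2 [76T→76T]: running ratio 32/47, sense +
mesh 3 [76T→41T]: running ratio 2432/1927, sense −
ω_out/ω_in = -2432/1927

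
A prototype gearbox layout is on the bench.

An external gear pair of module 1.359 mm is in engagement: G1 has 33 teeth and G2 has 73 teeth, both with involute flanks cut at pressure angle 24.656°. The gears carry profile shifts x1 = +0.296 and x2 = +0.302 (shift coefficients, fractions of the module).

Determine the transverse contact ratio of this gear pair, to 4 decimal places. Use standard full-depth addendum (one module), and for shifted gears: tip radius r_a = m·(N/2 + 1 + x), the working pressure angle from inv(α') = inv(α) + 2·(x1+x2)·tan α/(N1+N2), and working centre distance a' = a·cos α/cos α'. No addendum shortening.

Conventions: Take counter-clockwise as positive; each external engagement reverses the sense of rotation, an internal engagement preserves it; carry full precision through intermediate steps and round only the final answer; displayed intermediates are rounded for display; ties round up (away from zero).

topology: single-mesh involute geometry — m = 1.359, 33T/73T pair
base radii: r_b1 = 20.379123, r_b2 = 45.081090
tip radii: r_a1 = 24.184764, r_a2 = 51.372918
inv(α') = inv(24.656°) + 2·(+0.296+0.302)·tan α/(33+73) = 0.03386927  ⇒  α' = 25.98127°
a' = a·cos α / cos α' = 72.0270·cos 24.656°/cos 25.98127° = 72.819551
action lengths: √(r_a1²−r_b1²) = 13.022832, √(r_a2²−r_b2²) = 24.634773
base pitch p_b = π·m·cos α = 3.880176
CR = (13.022832 + 24.634773 − 72.819551·sin 25.98127°)/3.880176 = 1.483700
contact ratio ≈ 1.4837

1.4837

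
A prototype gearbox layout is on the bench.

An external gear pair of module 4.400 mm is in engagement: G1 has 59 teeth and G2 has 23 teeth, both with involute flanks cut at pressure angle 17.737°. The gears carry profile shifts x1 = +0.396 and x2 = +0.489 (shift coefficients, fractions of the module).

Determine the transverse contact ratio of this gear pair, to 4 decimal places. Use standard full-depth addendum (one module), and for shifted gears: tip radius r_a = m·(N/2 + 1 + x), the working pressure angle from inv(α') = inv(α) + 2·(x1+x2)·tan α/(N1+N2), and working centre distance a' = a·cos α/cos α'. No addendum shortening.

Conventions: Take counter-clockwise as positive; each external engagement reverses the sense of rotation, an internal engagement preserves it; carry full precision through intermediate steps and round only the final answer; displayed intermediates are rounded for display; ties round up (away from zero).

1.6333

recognized (one external pair, fixed centres): single-mesh tooth geometry, m = 4.400, N1 = 59, N2 = 23
base radii: r_b1 = 123.629950, r_b2 = 48.194726
tip radii: r_a1 = 135.942400, r_a2 = 57.151600
inv(α') = inv(17.737°) + 2·(+0.396+0.489)·tan α/(59+23) = 0.01718748  ⇒  α' = 20.93860°
a' = a·cos α / cos α' = 180.4000·cos 17.737°/cos 20.93860° = 183.973564
action lengths: √(r_a1²−r_b1²) = 56.532925, √(r_a2²−r_b2²) = 30.717645
base pitch p_b = π·m·cos α = 13.165930
CR = (56.532925 + 30.717645 − 183.973564·sin 20.93860°)/13.165930 = 1.633340
contact ratio ≈ 1.6333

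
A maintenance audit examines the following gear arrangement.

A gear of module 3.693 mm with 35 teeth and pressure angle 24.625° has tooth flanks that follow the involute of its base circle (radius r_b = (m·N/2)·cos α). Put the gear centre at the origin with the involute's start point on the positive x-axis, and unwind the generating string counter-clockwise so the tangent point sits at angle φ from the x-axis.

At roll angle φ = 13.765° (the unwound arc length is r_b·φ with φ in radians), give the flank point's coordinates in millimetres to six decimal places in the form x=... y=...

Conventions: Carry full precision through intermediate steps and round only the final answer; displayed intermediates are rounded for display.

single-mesh involute tooth geometry (35T wheel at module 3.693)
pitch radius r_p = m·N/2 = 3.693·35/2 = 64.627500
base radius r_b = r_p·cos α = 64.627500·cos 24.625° = 58.749912
roll angle φ = 13.765° = 0.24024457 rad
x = r_b·(cos φ + φ·sin φ) = 60.420974
y = r_b·(sin φ − φ·cos φ) = 0.269984

x=60.420974 y=0.269984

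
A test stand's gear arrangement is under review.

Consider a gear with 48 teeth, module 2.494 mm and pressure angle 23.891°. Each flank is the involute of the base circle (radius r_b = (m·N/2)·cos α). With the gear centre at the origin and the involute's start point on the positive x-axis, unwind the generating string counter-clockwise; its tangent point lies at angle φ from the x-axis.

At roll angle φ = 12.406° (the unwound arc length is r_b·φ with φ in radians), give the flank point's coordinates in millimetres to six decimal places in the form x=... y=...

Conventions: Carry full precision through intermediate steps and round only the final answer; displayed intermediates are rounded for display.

recognized (one wheel, involute flank): single-mesh tooth geometry, m = 2.494, N = 48
pitch radius r_p = m·N/2 = 2.494·48/2 = 59.856000
base radius r_b = r_p·cos α = 59.856000·cos 23.891° = 54.727393
roll angle φ = 12.406° = 0.21652555 rad
x = r_b·(cos φ + φ·sin φ) = 55.995296
y = r_b·(sin φ − φ·cos φ) = 0.184320

x=55.995296 y=0.184320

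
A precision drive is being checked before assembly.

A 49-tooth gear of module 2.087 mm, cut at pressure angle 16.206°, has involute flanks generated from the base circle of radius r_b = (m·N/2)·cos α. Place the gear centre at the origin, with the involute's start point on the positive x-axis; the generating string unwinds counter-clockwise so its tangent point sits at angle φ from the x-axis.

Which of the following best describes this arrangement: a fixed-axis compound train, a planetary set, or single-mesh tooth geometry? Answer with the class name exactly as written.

single-mesh tooth geometry

topology: single-mesh involute geometry — m = 2.087, N = 49
classification: single-mesh tooth geometry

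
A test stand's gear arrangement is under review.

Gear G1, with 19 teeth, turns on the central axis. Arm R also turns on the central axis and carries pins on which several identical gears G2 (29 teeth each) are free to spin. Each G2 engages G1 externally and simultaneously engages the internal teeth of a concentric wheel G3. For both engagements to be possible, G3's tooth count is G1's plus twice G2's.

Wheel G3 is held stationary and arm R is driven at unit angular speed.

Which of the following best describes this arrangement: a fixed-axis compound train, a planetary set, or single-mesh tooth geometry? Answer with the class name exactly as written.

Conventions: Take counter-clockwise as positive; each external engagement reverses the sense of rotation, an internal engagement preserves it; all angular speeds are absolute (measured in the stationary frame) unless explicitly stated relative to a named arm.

topology: planetary set — G1 19T / G2 29T / G3 77T, arm = carrier (Willis)
classification: planetary set

planetary set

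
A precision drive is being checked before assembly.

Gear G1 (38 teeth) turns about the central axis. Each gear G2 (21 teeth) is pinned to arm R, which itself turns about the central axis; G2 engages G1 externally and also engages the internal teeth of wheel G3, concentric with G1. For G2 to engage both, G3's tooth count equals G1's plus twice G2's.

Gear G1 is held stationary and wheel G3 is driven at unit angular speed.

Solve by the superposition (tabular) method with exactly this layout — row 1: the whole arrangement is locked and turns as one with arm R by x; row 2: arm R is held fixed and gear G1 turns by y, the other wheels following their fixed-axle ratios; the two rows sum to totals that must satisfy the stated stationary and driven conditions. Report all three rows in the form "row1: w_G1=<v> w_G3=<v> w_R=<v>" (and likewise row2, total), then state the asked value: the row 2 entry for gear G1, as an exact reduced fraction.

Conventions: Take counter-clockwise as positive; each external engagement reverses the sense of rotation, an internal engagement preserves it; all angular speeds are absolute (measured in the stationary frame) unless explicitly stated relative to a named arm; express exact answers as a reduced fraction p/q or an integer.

class = planetary set [G3 = 38+2·21 = 80; Willis about the carrier]
row 1 — lock + rotate with arm: ω_sun = ω_ring = ω_arm = x
row 2: sun turns y, ring = −(38/80)·y, arm 0
boundary: total ω_sun = x + y = 0 and total ω_ring = x − (38/80)·y = 1  ⇒  y = -40/59, x = 40/59
row 2 ring = −(38/80)·(-40/59) = 19/59
totals (row 1 + row 2): sun 40/59 + (-40/59) = 0, ring 40/59 + 19/59 = 1, arm 40/59 + 0 = 40/59
asked cell (row2, sun) = -40/59

row1: w_G1=40/59 w_G3=40/59 w_R=40/59
row2: w_G1=-40/59 w_G3=19/59 w_R=0
total: w_G1=0 w_G3=1 w_R=40/59
asked value: -40/59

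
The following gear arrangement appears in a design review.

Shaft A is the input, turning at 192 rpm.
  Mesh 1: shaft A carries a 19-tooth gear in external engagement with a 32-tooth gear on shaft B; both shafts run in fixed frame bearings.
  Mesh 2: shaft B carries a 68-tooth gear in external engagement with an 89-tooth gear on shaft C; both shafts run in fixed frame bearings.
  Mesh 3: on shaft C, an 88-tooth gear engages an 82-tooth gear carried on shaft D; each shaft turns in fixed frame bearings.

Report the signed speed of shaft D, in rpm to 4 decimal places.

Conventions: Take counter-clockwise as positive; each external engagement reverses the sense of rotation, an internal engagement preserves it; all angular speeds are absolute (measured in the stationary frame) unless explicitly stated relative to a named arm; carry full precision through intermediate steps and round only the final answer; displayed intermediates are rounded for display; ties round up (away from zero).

-93.4744 rpm

3-mesh fixed-axis compound train (all bearings frame-fixed)
mesh 1 [19T→32T]: ω = 192.0000×19/32 = 114.0000 rpm, sense flips to −
mesh 2 [68T→89T]: ω = 114.0000×68/89 = 87.1011 rpm, sense flips to +
mesh 3 [88T→82T]: ω = 87.1011×88/82 = 93.4744 rpm, sense flips to −
signed output speed = -93.4744 rpm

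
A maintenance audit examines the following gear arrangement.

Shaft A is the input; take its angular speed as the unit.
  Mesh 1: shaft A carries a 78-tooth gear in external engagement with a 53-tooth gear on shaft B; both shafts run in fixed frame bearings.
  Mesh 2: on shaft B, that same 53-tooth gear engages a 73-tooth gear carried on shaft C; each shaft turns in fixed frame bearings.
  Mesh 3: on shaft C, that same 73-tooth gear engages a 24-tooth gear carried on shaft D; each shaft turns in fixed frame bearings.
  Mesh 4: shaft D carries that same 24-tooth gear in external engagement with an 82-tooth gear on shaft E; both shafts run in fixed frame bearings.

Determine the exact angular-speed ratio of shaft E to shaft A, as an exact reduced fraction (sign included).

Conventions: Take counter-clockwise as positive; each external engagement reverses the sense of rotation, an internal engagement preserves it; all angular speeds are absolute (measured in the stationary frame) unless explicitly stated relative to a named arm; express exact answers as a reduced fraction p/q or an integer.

class = fixed-axis compound train [4 meshes; 4 ratios multiply, 4 sense flips]
mesh 1 [78T→53T]: running ratio 78/53, sense −
mesh 2 [53T→73T]: running ratio 78/73, sense +
mesh 3 [73T→24T]: running ratio 13/4, sense −
mesh 4 [24T→82T]: running ratio 39/41, sense +
ω_out/ω_in = 39/41

39/41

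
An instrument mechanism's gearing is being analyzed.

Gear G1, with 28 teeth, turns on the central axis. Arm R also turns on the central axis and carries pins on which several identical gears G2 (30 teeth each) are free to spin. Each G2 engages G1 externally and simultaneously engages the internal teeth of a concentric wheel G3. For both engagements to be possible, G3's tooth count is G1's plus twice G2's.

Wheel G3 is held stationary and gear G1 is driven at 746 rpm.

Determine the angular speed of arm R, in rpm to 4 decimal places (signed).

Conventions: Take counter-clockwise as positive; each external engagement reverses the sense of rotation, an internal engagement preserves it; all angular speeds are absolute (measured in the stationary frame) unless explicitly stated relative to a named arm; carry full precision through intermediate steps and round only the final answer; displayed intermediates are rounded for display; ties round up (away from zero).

planetary set (28T centre, 30T on arm, 88T internal) — Willis relation
normalise by the input: solve with ω_sun = 1, then scale by 746 rpm
ring teeth: 28 + 2·30 = 88
28(ω_sun−ω_arm) = −88(ω_ring−ω_arm),  ω_ring = 0, ω_sun = 1
28(1−ω_arm) = −88(0−ω_arm)  ⇒  116·ω_arm = 28  ⇒  ω_arm = 7/29
scale: ω_arm = 7/29 × 746 rpm = +180.0690 rpm

+180.0690 rpm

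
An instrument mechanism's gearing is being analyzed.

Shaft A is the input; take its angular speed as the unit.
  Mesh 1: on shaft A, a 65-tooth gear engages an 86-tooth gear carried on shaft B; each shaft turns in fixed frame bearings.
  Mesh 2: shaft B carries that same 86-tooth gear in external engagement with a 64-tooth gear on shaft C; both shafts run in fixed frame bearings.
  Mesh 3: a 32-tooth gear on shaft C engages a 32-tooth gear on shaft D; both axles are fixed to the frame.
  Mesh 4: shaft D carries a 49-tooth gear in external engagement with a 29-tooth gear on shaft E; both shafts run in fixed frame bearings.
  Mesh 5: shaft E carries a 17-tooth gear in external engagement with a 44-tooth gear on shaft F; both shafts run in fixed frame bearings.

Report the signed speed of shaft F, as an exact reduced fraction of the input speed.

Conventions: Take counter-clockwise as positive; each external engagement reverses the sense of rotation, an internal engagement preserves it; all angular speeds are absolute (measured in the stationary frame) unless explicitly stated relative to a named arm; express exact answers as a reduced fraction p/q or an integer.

-54145/81664

5-mesh fixed-axis compound train (all bearings frame-fixed)
mesh 1 [65T→86T]: |ω|/ω_in = 1×65/86 = 65/86, sense flips to −
mesh 2 [86T→64T]: |ω|/ω_in = (65/86)×86/64 = 65/64, sense flips to +
mesh 3 [32T→32T]: |ω|/ω_in = (65/64)×32/32 = 65/64, sense flips to −
mesh 4 [49T→29T]: |ω|/ω_in = (65/64)×49/29 = 3185/1856, sense flips to +
mesh 5 [17T→44T]: |ω|/ω_in = (3185/1856)×17/44 = 54145/81664, sense flips to −
signed output speed (× input speed) = -54145/81664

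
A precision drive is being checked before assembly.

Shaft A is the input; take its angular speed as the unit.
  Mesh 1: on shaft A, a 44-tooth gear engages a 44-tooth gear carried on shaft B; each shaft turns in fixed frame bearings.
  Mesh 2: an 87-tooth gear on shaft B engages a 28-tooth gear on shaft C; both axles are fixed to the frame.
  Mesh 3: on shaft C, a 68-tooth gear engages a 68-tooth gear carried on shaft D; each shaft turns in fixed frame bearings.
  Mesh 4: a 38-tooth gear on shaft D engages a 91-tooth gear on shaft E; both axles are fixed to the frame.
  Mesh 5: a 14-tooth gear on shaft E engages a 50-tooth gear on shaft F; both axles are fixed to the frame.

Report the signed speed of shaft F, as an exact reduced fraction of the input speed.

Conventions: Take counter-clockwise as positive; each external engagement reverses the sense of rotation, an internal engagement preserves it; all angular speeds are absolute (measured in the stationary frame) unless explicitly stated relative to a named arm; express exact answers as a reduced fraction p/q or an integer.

-1653/4550

5-mesh fixed-axis compound train (all bearings frame-fixed)
mesh 1 [44T→44T]: |ω|/ω_in = 1×44/44 = 1, sense flips to −
mesh 2 [87T→28T]: |ω|/ω_in = 1×87/28 = 87/28, sense flips to +
mesh 3 [68T→68T]: |ω|/ω_in = (87/28)×68/68 = 87/28, sense flips to −
mesh 4 [38T→91T]: |ω|/ω_in = (87/28)×38/91 = 1653/1274, sense flips to +
mesh 5 [14T→50T]: |ω|/ω_in = (1653/1274)×14/50 = 1653/4550, sense flips to −
signed output speed (× input speed) = -1653/4550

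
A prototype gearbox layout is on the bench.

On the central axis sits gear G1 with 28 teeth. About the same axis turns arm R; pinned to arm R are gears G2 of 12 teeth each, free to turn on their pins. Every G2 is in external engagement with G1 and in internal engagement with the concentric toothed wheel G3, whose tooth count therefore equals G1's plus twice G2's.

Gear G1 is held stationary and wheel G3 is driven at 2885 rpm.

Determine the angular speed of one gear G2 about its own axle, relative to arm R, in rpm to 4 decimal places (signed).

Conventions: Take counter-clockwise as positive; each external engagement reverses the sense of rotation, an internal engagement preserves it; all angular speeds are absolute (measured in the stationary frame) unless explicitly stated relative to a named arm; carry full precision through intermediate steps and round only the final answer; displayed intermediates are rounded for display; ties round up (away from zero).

planetary set (28T centre, 12T on arm, 52T internal) — Willis relation
normalise by the input: solve with ω_ring = 1, then scale by 2885 rpm
ring teeth: 28 + 2·12 = 52
28(ω_sun−ω_arm) = −52(ω_ring−ω_arm),  ω_sun = 0, ω_ring = 1
28(0−ω_arm) = −52(1−ω_arm)  ⇒  80·ω_arm = 52  ⇒  ω_arm = 13/20
sun–planet mesh: 28·(0−13/20) = −12·(ω_p−ω_arm)  ⇒  ω_p−ω_arm = 91/60
scale: ω_p−ω_arm = 91/60 × 2885 rpm = +4375.5833 rpm

+4375.5833 rpm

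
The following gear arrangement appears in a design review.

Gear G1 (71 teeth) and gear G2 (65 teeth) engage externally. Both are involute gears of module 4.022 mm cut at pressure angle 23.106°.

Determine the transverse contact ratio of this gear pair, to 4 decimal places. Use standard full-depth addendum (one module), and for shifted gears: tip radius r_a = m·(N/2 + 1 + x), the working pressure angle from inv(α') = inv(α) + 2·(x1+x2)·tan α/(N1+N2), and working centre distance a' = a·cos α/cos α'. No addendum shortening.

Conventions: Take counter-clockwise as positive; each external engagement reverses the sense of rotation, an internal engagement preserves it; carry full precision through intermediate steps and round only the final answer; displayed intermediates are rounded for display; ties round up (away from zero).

1.6433

single-mesh involute tooth geometry (71T engaging 65T at module 4.022)
base radii: r_b1 = 131.327166, r_b2 = 120.229096
tip radii: r_a1 = 146.803000, r_a2 = 134.737000
no profile shift: α' = α, a' = a
action lengths: √(r_a1²−r_b1²) = 65.607135, √(r_a2²−r_b2²) = 60.819599
base pitch p_b = π·m·cos α = 11.621872
CR = (65.607135 + 60.819599 − 273.496000·sin 23.10600°)/11.621872 = 1.643260
contact ratio ≈ 1.6433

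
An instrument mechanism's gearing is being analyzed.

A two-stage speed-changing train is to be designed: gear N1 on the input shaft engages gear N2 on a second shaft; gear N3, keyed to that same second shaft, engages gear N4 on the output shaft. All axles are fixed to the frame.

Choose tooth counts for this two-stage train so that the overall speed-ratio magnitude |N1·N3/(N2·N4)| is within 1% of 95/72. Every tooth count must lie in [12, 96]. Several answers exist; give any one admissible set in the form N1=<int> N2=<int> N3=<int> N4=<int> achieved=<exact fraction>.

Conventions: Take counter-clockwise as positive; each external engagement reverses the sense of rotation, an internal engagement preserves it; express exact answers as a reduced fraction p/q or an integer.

N1=15 N2=12 N3=19 N4=18 achieved=95/72

2-stage fixed-axis compound train for ratio 95/72
target = 95/72 in lowest terms: an exact hit needs N1·N3 = k·95 and N2·N4 = k·72 for one integer k, every count in [12, 96]; additionally prefer no 1:1 stage (N1 ≠ N2, N3 ≠ N4)
k = 1…2: no 1:1-free in-range split of k·95 and k·72 into factor pairs; take k = 3
k = 3: N1·N3 = 285 = 15·19, N2·N4 = 216 = 12·18
achieved = 15·19/(12·18) = 95/72; |achieved − target| = 0 ≤ 19/1440 ✓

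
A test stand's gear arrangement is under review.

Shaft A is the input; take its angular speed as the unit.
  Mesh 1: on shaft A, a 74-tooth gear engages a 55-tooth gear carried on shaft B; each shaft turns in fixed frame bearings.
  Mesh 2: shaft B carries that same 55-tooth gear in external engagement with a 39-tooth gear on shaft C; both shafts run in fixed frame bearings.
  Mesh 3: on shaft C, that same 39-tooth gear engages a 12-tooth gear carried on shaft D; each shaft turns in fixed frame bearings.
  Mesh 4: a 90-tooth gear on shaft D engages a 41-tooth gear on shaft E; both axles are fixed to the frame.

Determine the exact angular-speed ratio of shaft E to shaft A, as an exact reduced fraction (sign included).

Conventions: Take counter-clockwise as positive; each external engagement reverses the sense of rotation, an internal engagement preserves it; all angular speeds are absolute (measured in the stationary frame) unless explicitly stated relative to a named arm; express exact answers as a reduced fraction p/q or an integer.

555/41

class = fixed-axis compound train [4 meshes; 4 ratios multiply, 4 sense flips]
mesh 1 [74T→55T]: running ratio 74/55, sense −
mesh 2 [55T→39T]: running ratio 74/39, sense +
mesh 3 [39T→12T]: running ratio 37/6, sense −
mesh 4 [90T→41T]: running ratio 555/41, sense +
ω_out/ω_in = 555/41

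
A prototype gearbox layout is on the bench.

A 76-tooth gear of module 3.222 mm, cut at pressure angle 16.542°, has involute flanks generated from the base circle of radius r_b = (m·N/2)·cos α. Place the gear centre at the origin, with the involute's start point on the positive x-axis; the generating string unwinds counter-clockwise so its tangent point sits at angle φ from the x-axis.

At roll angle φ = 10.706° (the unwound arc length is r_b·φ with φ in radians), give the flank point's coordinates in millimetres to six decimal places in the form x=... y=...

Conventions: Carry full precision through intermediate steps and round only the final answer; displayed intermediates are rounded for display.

x=119.399629 y=0.254347

class = single-mesh tooth geometry [base-circle involute, m = 3.222, 76T]
pitch radius r_p = m·N/2 = 3.222·76/2 = 122.436000
base radius r_b = r_p·cos α = 122.436000·cos 16.542° = 117.368531
roll angle φ = 10.706° = 0.18685495 rad
x = r_b·(cos φ + φ·sin φ) = 119.399629
y = r_b·(sin φ − φ·cos φ) = 0.254347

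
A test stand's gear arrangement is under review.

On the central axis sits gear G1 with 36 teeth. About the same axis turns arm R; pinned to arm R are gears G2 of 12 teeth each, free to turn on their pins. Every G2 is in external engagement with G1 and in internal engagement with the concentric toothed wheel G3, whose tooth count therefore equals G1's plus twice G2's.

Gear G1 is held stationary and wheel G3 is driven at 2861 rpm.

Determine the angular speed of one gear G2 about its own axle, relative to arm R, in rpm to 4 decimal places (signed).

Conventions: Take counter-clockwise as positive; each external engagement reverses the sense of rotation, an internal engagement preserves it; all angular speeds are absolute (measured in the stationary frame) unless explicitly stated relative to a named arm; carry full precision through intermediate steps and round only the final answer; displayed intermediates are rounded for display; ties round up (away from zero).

class = planetary set [G3 = 36+2·12 = 60; Willis about the carrier]
normalise by the input: solve with ω_ring = 1, then scale by 2861 rpm
ring teeth: 36 + 2·12 = 60
36(ω_sun−ω_arm) = −60(ω_ring−ω_arm),  ω_sun = 0, ω_ring = 1
36(0−ω_arm) = −60(1−ω_arm)  ⇒  96·ω_arm = 60  ⇒  ω_arm = 5/8
sun–planet mesh: 36·(0−5/8) = −12·(ω_p−ω_arm)  ⇒  ω_p−ω_arm = 15/8
scale: ω_p−ω_arm = 15/8 × 2861 rpm = +5364.3750 rpm

+5364.3750 rpm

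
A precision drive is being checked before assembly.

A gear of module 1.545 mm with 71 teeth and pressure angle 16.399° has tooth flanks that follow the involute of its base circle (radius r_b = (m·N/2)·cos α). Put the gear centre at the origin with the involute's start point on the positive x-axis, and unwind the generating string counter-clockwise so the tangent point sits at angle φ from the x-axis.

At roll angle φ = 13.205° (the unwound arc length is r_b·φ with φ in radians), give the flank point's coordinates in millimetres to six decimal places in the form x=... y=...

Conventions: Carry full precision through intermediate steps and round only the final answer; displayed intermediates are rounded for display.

x=53.995144 y=0.213569

single-mesh involute tooth geometry (71T wheel at module 1.545)
pitch radius r_p = m·N/2 = 1.545·71/2 = 54.847500
base radius r_b = r_p·cos α = 54.847500·cos 16.399° = 52.616243
roll angle φ = 13.205° = 0.23047073 rad
x = r_b·(cos φ + φ·sin φ) = 53.995144
y = r_b·(sin φ − φ·cos φ) = 0.213569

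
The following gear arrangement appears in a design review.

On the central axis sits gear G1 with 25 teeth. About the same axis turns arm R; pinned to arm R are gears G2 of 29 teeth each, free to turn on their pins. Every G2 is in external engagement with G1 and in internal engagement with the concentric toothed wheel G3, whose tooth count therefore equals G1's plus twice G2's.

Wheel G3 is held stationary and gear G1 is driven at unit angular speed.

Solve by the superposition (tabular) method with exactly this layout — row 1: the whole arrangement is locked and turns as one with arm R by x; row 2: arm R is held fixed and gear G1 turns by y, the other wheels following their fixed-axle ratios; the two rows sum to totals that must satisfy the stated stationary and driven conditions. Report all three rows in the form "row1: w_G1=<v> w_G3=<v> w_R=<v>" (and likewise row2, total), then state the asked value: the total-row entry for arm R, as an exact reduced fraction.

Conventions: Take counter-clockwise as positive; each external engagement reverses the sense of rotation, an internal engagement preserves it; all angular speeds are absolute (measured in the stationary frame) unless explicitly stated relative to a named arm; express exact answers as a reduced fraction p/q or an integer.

row1: w_G1=25/108 w_G3=25/108 w_R=25/108
row2: w_G1=83/108 w_G3=-25/108 w_R=0
total: w_G1=1 w_G3=0 w_R=25/108
asked value: 25/108

class = planetary set [G3 = 25+2·29 = 83; Willis about the carrier]
row 1: whole set turns with the arm by x
row 2: sun turns y, ring = −(25/83)·y, arm 0
boundary: total ω_ring = x − (25/83)·y = 0 and total ω_sun = x + y = 1  ⇒  y = 83/108, x = 25/108
row 2 ring = −(25/83)·83/108 = -25/108
totals (row 1 + row 2): sun 25/108 + 83/108 = 1, ring 25/108 + (-25/108) = 0, arm 25/108 + 0 = 25/108
asked cell (total, arm) = 25/108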